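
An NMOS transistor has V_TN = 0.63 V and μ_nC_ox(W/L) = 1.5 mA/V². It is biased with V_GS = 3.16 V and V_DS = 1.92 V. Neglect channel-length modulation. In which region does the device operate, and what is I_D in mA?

Triode; I_D = 4.52 mA

V_ov = V_GS − V_TN = 3.16 − 0.63 = 2.53 V.
Since V_DS = 1.92 V < V_ov = 2.53 V, the device is in the triode region.
I_D = k_n [V_ov · V_DS − ½ V_DS²] = 1.5 × [2.53 × 1.92 − 0.5 × 1.92²] = 4.52 mA.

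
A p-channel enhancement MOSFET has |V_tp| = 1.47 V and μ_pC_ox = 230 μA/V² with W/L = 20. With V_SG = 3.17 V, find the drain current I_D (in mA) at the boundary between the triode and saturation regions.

At the boundary V_SD = V_ov = V_SG − |V_tp| = 3.17 − 1.47 = 1.7 V.
k_p = μ_pC_ox · (W/L) = 4.6 mA/V².
I_D = ½ k_p V_ov² = 0.5 × 4.6 × 1.7² = 6.65 mA.

I_D = 6.65 mA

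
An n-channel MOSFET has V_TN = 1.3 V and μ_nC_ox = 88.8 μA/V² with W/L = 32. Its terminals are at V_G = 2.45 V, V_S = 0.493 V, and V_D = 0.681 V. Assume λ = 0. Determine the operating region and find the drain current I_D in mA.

V_GS = V_G − V_S = 2.45 − 0.493 = 1.96 V; V_DS = V_D − V_S = 0.681 − 0.493 = 0.188 V.
k_n = μ_nC_ox · (W/L) = 2.842 mA/V².
V_ov = V_GS − V_TN = 1.96 − 1.3 = 0.657 V.
Since V_DS = 0.188 V < V_ov = 0.657 V, the device is in the triode region.
I_D = k_n [V_ov · V_DS − ½ V_DS²] = 2.842 × [0.657 × 0.188 − 0.5 × 0.188²] = 0.301 mA.

Triode; I_D = 0.301 mA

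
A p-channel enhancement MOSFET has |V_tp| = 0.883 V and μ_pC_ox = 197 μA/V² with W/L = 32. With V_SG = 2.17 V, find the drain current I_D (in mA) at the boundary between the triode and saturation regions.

I_D = 5.22 mA

At the boundary V_SD = V_ov = V_SG − |V_tp| = 2.17 − 0.883 = 1.29 V.
k_p = μ_pC_ox · (W/L) = 6.304 mA/V².
I_D = ½ k_p V_ov² = 0.5 × 6.304 × 1.29² = 5.22 mA.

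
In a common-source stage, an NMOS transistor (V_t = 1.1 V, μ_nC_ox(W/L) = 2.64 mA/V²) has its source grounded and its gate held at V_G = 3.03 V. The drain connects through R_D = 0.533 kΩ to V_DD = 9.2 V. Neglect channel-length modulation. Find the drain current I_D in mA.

V_GS = V_G = 3.03 V, so V_ov = 3.03 − 1.1 = 1.93 V.
Assume saturation: I_D = ½ k_n V_ov² = 0.5 × 2.64 × 1.93² = 4.92 mA, giving V_DS = V_DD − I_D R_D = 9.2 − 4.92 × 0.533 = 6.58 V.
V_DS = 6.58 V ≥ V_ov = 1.93 V, confirming saturation.

I_D = 4.92 mA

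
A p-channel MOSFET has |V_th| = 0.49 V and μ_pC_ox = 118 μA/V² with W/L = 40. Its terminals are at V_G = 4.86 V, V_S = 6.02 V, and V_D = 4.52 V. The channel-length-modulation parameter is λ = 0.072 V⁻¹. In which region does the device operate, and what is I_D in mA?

Saturation; I_D = 1.17 mA

V_SG = V_S − V_G = 6.02 − 4.86 = 1.16 V; V_SD = V_S − V_D = 6.02 − 4.52 = 1.5 V.
k_p = μ_pC_ox · (W/L) = 4.72 mA/V².
V_ov = V_SG − |V_th| = 1.16 − 0.49 = 0.67 V.
Since V_SD = 1.5 V ≥ V_ov = 0.67 V, the device is in saturation.
I_D = ½ k_p V_ov² (1 + λ V_SD) = 0.5 × 4.72 × 0.67² × (1 + 0.072 × 1.5) = 1.17 mA.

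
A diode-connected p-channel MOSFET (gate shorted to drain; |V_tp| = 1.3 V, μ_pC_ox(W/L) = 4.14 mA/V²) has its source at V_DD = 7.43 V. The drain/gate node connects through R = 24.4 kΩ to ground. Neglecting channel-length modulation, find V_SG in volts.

V_SG = 1.64 V

With gate tied to drain, V_SG = V_SD ≥ V_SG − |V_tp|, so the device is in saturation.
KCL at the drain: ½ k_p (V_SG − |V_tp|)² = (V_DD − V_SG)/R.
Let x = V_SG − 1.3. Then 50.5 x² + x − 6.13 = 0, giving x = 0.339 V (positive root), so V_SG = 1.64 V.
I_D = (V_DD − V_SG)/R = (7.43 − 1.64) / 24.4 = 0.237 mA.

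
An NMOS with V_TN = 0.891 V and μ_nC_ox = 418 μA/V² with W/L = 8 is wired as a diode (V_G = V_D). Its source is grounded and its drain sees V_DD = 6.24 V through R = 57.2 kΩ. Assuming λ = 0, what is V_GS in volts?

With gate tied to drain, V_GS = V_DS ≥ V_GS − V_TN, so the device is in saturation.
k_n = μ_nC_ox · (W/L) = 3.344 mA/V².
KCL at the drain: ½ k_n (V_GS − V_TN)² = (V_DD − V_GS)/R.
Let x = V_GS − 0.891. Then 95.6 x² + x − 5.349 = 0, giving x = 0.231 V (positive root), so V_GS = 1.12 V.
I_D = (V_DD − V_GS)/R = (6.24 − 1.12) / 57.2 = 0.0895 mA.

V_GS = 1.12 V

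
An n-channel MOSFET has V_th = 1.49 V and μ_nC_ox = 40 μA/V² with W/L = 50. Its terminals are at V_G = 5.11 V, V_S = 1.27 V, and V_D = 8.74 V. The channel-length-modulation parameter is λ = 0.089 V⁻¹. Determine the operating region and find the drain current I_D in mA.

Saturation; I_D = 9.19 mA

V_GS = V_G − V_S = 5.11 − 1.27 = 3.84 V; V_DS = V_D − V_S = 8.74 − 1.27 = 7.47 V.
k_n = μ_nC_ox · (W/L) = 2 mA/V².
V_ov = V_GS − V_th = 3.84 − 1.49 = 2.35 V.
Since V_DS = 7.47 V ≥ V_ov = 2.35 V, the device is in saturation.
I_D = ½ k_n V_ov² (1 + λ V_DS) = 0.5 × 2 × 2.35² × (1 + 0.089 × 7.47) = 9.19 mA.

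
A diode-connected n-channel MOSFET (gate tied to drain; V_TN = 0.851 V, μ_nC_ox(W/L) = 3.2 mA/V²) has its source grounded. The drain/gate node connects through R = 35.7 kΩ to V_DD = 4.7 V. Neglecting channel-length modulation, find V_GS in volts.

V_GS = 1.10 V

With gate tied to drain, V_GS = V_DS ≥ V_GS − V_TN, so the device is in saturation.
KCL at the drain: ½ k_n (V_GS − V_TN)² = (V_DD − V_GS)/R.
Let x = V_GS − 0.851. Then 57.1 x² + x − 3.849 = 0, giving x = 0.251 V (positive root), so V_GS = 1.1 V.
I_D = (V_DD − V_GS)/R = (4.7 − 1.1) / 35.7 = 0.101 mA.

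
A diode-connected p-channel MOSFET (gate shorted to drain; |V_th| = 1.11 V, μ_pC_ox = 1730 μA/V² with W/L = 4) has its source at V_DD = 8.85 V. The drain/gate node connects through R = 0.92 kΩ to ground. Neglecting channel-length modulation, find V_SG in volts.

With gate tied to drain, V_SG = V_SD ≥ V_SG − |V_th|, so the device is in saturation.
k_p = μ_pC_ox · (W/L) = 6.92 mA/V².
KCL at the drain: ½ k_p (V_SG − |V_th|)² = (V_DD − V_SG)/R.
Let x = V_SG − 1.11. Then 3.18 x² + x − 7.74 = 0, giving x = 1.41 V (positive root), so V_SG = 2.52 V.
I_D = (V_DD − V_SG)/R = (8.85 − 2.52) / 0.92 = 6.88 mA.

V_SG = 2.52 V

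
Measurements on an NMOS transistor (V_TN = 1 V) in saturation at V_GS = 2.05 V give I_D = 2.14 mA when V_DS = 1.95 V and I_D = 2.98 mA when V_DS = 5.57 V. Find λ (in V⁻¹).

With V_GS fixed, I_D ∝ (1 + λ V_DS) in saturation, so I_D2/I_D1 = (1 + λ V_DS2)/(1 + λ V_DS1).
2.98/2.14 = 1.393 = (1 + 5.57 λ)/(1 + 1.95 λ).
Solving: λ (I_D1 V_DS2 − I_D2 V_DS1) = I_D2 − I_D1, so λ = (2.98 − 2.14) / (2.14 × 5.57 − 2.98 × 1.95) = 0.84 / 6.11 = 0.138 V⁻¹.

λ = 0.138 V⁻¹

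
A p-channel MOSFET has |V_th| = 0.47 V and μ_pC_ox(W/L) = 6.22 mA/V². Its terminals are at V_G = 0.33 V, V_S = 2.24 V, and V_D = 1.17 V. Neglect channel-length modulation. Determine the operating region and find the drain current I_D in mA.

V_SG = V_S − V_G = 2.24 − 0.33 = 1.91 V; V_SD = V_S − V_D = 2.24 − 1.17 = 1.07 V.
V_ov = V_SG − |V_th| = 1.91 − 0.47 = 1.44 V.
Since V_SD = 1.07 V < V_ov = 1.44 V, the device is in the triode region.
I_D = k_p [V_ov · V_SD − ½ V_SD²] = 6.22 × [1.44 × 1.07 − 0.5 × 1.07²] = 6.02 mA.

Triode; I_D = 6.02 mA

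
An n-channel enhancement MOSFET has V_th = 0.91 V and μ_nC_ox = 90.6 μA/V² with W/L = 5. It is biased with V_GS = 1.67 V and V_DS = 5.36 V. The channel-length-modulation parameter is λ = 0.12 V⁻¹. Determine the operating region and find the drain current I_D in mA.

Saturation; I_D = 0.215 mA

k_n = μ_nC_ox · (W/L) = 0.453 mA/V².
V_ov = V_GS − V_th = 1.67 − 0.91 = 0.76 V.
Since V_DS = 5.36 V ≥ V_ov = 0.76 V, the device is in saturation.
I_D = ½ k_n V_ov² (1 + λ V_DS) = 0.5 × 0.453 × 0.76² × (1 + 0.12 × 5.36) = 0.215 mA.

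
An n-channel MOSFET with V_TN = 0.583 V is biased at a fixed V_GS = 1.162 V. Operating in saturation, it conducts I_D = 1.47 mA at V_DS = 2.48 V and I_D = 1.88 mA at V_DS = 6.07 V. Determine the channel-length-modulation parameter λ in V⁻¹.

With V_GS fixed, I_D ∝ (1 + λ V_DS) in saturation, so I_D2/I_D1 = (1 + λ V_DS2)/(1 + λ V_DS1).
1.88/1.47 = 1.279 = (1 + 6.07 λ)/(1 + 2.48 λ).
Solving: λ (I_D1 V_DS2 − I_D2 V_DS1) = I_D2 − I_D1, so λ = (1.88 − 1.47) / (1.47 × 6.07 − 1.88 × 2.48) = 0.41 / 4.26 = 0.0962 V⁻¹.

λ = 0.0962 V⁻¹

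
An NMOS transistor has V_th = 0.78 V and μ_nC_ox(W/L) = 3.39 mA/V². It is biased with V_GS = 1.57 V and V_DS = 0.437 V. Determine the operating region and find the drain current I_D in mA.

V_ov = V_GS − V_th = 1.57 − 0.78 = 0.79 V.
Since V_DS = 0.437 V < V_ov = 0.79 V, the device is in the triode region.
I_D = k_n [V_ov · V_DS − ½ V_DS²] = 3.39 × [0.79 × 0.437 − 0.5 × 0.437²] = 0.847 mA.

Triode; I_D = 0.847 mA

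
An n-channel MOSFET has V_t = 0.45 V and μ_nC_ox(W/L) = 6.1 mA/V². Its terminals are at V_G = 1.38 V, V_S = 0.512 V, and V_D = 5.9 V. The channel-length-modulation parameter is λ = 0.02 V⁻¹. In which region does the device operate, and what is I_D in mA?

Saturation; I_D = 0.590 mA

V_GS = V_G − V_S = 1.38 − 0.512 = 0.868 V; V_DS = V_D − V_S = 5.9 − 0.512 = 5.39 V.
V_ov = V_GS − V_t = 0.868 − 0.45 = 0.418 V.
Since V_DS = 5.39 V ≥ V_ov = 0.418 V, the device is in saturation.
I_D = ½ k_n V_ov² (1 + λ V_DS) = 0.5 × 6.1 × 0.418² × (1 + 0.02 × 5.39) = 0.59 mA.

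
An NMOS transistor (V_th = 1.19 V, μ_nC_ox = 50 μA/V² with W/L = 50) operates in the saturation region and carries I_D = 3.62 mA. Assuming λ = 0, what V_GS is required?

k_n = μ_nC_ox · (W/L) = 2.5 mA/V².
In saturation I_D = ½ k_n (V_GS − V_th)², so V_GS − V_th = √(2 I_D / k_n) = √(2 × 3.62 / 2.5) = 1.7 V.
V_GS = 1.19 + 1.7 = 2.89 V.

V_GS = 2.89 V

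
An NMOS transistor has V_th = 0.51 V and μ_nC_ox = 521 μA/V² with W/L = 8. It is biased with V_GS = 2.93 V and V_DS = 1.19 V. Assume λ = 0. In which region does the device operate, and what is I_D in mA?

k_n = μ_nC_ox · (W/L) = 4.168 mA/V².
V_ov = V_GS − V_th = 2.93 − 0.51 = 2.42 V.
Since V_DS = 1.19 V < V_ov = 2.42 V, the device is in the triode region.
I_D = k_n [V_ov · V_DS − ½ V_DS²] = 4.168 × [2.42 × 1.19 − 0.5 × 1.19²] = 9.05 mA.

Triode; I_D = 9.05 mA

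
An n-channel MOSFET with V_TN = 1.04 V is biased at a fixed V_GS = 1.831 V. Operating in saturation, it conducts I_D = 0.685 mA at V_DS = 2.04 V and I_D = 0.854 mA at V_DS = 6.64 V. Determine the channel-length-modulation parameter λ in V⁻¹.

With V_GS fixed, I_D ∝ (1 + λ V_DS) in saturation, so I_D2/I_D1 = (1 + λ V_DS2)/(1 + λ V_DS1).
0.854/0.685 = 1.247 = (1 + 6.64 λ)/(1 + 2.04 λ).
Solving: λ (I_D1 V_DS2 − I_D2 V_DS1) = I_D2 − I_D1, so λ = (0.854 − 0.685) / (0.685 × 6.64 − 0.854 × 2.04) = 0.169 / 2.81 = 0.0602 V⁻¹.

λ = 0.0602 V⁻¹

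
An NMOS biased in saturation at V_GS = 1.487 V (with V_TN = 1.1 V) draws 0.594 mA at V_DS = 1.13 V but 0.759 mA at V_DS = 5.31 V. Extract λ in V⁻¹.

λ = 0.0718 V⁻¹

With V_GS fixed, I_D ∝ (1 + λ V_DS) in saturation, so I_D2/I_D1 = (1 + λ V_DS2)/(1 + λ V_DS1).
0.759/0.594 = 1.278 = (1 + 5.31 λ)/(1 + 1.13 λ).
Solving: λ (I_D1 V_DS2 − I_D2 V_DS1) = I_D2 − I_D1, so λ = (0.759 − 0.594) / (0.594 × 5.31 − 0.759 × 1.13) = 0.165 / 2.3 = 0.0718 V⁻¹.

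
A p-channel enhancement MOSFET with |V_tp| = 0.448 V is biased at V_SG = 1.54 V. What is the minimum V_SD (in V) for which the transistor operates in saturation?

V_SD,sat = 1.09 V

The boundary between triode and saturation is V_SD = V_SG − |V_tp| = V_ov.
V_ov = 1.54 − 0.448 = 1.09 V.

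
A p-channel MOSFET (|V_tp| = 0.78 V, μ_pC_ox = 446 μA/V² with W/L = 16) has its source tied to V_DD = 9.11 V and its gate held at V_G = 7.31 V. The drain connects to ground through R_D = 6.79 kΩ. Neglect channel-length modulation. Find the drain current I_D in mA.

I_D = 1.31 mA

V_SG = V_DD − V_G = 9.11 − 7.31 = 1.8 V, so V_ov = 1.8 − 0.78 = 1.02 V.
k_p = μ_pC_ox · (W/L) = 7.136 mA/V².
Assume saturation: I_D = ½ k_p V_ov² = 0.5 × 7.136 × 1.02² = 3.71 mA, giving V_SD = V_DD − I_D R_D = 9.11 − 3.71 × 6.79 = -16.1 V.
But -16.1 V < V_ov = 1.02 V, so the device is actually in triode.
In triode I_D = k_p[V_ov V_SD − ½ V_SD²] and I_D = (V_DD − V_SD)/R_D. Equating: 24.2 V_SD² − 50.42 V_SD + 9.11 = 0, giving V_SD = 0.2 V (the root below V_ov).
I_D = (9.11 − 0.2) / 6.79 = 1.31 mA.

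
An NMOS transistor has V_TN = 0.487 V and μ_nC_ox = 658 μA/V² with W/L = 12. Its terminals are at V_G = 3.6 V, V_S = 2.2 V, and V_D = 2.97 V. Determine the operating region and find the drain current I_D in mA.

V_GS = V_G − V_S = 3.6 − 2.2 = 1.4 V; V_DS = V_D − V_S = 2.97 − 2.2 = 0.77 V.
k_n = μ_nC_ox · (W/L) = 7.896 mA/V².
V_ov = V_GS − V_TN = 1.4 − 0.487 = 0.913 V.
Since V_DS = 0.77 V < V_ov = 0.913 V, the device is in the triode region.
I_D = k_n [V_ov · V_DS − ½ V_DS²] = 7.896 × [0.913 × 0.77 − 0.5 × 0.77²] = 3.21 mA.

Triode; I_D = 3.21 mA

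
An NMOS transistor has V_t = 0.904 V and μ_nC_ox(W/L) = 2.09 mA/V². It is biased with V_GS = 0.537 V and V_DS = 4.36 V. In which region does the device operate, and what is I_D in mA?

Cutoff; I_D = 0 mA

V_GS = 0.537 V < V_t = 0.904 V, so the transistor is in cutoff.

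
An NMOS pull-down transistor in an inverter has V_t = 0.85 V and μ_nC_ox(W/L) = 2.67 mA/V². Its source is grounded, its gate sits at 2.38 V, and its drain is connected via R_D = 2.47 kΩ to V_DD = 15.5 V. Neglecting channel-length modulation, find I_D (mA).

V_GS = V_G = 2.38 V, so V_ov = 2.38 − 0.85 = 1.53 V.
Assume saturation: I_D = ½ k_n V_ov² = 0.5 × 2.67 × 1.53² = 3.13 mA, giving V_DS = V_DD − I_D R_D = 15.5 − 3.13 × 2.47 = 7.78 V.
V_DS = 7.78 V ≥ V_ov = 1.53 V, confirming saturation.

I_D = 3.13 mA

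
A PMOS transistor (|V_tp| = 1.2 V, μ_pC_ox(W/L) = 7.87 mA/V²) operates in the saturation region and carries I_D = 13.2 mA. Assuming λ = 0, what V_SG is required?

V_SG = 3.03 V

In saturation I_D = ½ k_p (V_SG − |V_tp|)², so V_SG − |V_tp| = √(2 I_D / k_p) = √(2 × 13.2 / 7.87) = 1.83 V.
V_SG = 1.2 + 1.83 = 3.03 V.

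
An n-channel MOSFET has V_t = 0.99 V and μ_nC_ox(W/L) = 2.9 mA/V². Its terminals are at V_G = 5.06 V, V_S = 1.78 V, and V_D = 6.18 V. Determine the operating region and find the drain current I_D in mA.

Saturation; I_D = 7.60 mA

V_GS = V_G − V_S = 5.06 − 1.78 = 3.28 V; V_DS = V_D − V_S = 6.18 − 1.78 = 4.4 V.
V_ov = V_GS − V_t = 3.28 − 0.99 = 2.29 V.
Since V_DS = 4.4 V ≥ V_ov = 2.29 V, the device is in saturation.
I_D = ½ k_n V_ov² = 0.5 × 2.9 × 2.29² = 7.6 mA.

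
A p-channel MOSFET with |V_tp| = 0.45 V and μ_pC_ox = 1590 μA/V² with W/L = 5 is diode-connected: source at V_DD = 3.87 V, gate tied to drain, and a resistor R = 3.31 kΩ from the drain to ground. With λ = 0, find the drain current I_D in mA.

I_D = 0.890 mA

With gate tied to drain, V_SG = V_SD ≥ V_SG − |V_tp|, so the device is in saturation.
k_p = μ_pC_ox · (W/L) = 7.95 mA/V².
KCL at the drain: ½ k_p (V_SG − |V_tp|)² = (V_DD − V_SG)/R.
Let x = V_SG − 0.45. Then 13.2 x² + x − 3.42 = 0, giving x = 0.473 V (positive root), so V_SG = 0.923 V.
I_D = (V_DD − V_SG)/R = (3.87 − 0.923) / 3.31 = 0.89 mA.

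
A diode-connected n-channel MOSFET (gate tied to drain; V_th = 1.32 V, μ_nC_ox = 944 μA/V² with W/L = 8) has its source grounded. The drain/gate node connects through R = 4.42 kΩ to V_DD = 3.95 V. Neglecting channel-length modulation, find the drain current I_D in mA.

I_D = 0.512 mA

With gate tied to drain, V_GS = V_DS ≥ V_GS − V_th, so the device is in saturation.
k_n = μ_nC_ox · (W/L) = 7.552 mA/V².
KCL at the drain: ½ k_n (V_GS − V_th)² = (V_DD − V_GS)/R.
Let x = V_GS − 1.32. Then 16.7 x² + x − 2.63 = 0, giving x = 0.368 V (positive root), so V_GS = 1.69 V.
I_D = (V_DD − V_GS)/R = (3.95 − 1.69) / 4.42 = 0.512 mA.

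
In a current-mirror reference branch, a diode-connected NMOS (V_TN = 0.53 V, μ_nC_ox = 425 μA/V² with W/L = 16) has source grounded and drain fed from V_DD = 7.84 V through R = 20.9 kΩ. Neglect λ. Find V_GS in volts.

With gate tied to drain, V_GS = V_DS ≥ V_GS − V_TN, so the device is in saturation.
k_n = μ_nC_ox · (W/L) = 6.8 mA/V².
KCL at the drain: ½ k_n (V_GS − V_TN)² = (V_DD − V_GS)/R.
Let x = V_GS − 0.53. Then 71.1 x² + x − 7.31 = 0, giving x = 0.314 V (positive root), so V_GS = 0.844 V.
I_D = (V_DD − V_GS)/R = (7.84 − 0.844) / 20.9 = 0.335 mA.

V_GS = 0.844 V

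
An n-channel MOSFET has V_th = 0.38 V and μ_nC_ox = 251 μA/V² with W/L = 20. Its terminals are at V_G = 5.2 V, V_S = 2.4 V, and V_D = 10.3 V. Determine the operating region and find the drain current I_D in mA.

Saturation; I_D = 14.7 mA

V_GS = V_G − V_S = 5.2 − 2.4 = 2.8 V; V_DS = V_D − V_S = 10.3 − 2.4 = 7.9 V.
k_n = μ_nC_ox · (W/L) = 5.02 mA/V².
V_ov = V_GS − V_th = 2.8 − 0.38 = 2.42 V.
Since V_DS = 7.9 V ≥ V_ov = 2.42 V, the device is in saturation.
I_D = ½ k_n V_ov² = 0.5 × 5.02 × 2.42² = 14.7 mA.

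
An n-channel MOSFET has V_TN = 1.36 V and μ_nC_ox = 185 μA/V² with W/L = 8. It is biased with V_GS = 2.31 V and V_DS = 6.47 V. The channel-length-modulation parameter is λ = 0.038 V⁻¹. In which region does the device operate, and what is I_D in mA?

k_n = μ_nC_ox · (W/L) = 1.48 mA/V².
V_ov = V_GS − V_TN = 2.31 − 1.36 = 0.95 V.
Since V_DS = 6.47 V ≥ V_ov = 0.95 V, the device is in saturation.
I_D = ½ k_n V_ov² (1 + λ V_DS) = 0.5 × 1.48 × 0.95² × (1 + 0.038 × 6.47) = 0.832 mA.

Saturation; I_D = 0.832 mA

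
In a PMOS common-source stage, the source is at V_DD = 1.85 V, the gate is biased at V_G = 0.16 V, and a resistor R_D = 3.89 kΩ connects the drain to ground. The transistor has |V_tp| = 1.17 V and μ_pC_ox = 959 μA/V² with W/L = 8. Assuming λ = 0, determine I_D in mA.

V_SG = V_DD − V_G = 1.85 − 0.16 = 1.69 V, so V_ov = 1.69 − 1.17 = 0.52 V.
k_p = μ_pC_ox · (W/L) = 7.672 mA/V².
Assume saturation: I_D = ½ k_p V_ov² = 0.5 × 7.672 × 0.52² = 1.04 mA, giving V_SD = V_DD − I_D R_D = 1.85 − 1.04 × 3.89 = -2.18 V.
But -2.18 V < V_ov = 0.52 V, so the device is actually in triode.
In triode I_D = k_p[V_ov V_SD − ½ V_SD²] and I_D = (V_DD − V_SD)/R_D. Equating: 14.9 V_SD² − 16.52 V_SD + 1.85 = 0, giving V_SD = 0.126 V (the root below V_ov).
I_D = (1.85 − 0.126) / 3.89 = 0.443 mA.

I_D = 0.443 mA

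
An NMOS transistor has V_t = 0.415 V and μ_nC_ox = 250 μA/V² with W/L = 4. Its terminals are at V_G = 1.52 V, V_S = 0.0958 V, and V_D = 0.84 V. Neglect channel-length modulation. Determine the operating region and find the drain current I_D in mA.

V_GS = V_G − V_S = 1.52 − 0.0958 = 1.42 V; V_DS = V_D − V_S = 0.84 − 0.0958 = 0.744 V.
k_n = μ_nC_ox · (W/L) = 1 mA/V².
V_ov = V_GS − V_t = 1.42 − 0.415 = 1.01 V.
Since V_DS = 0.744 V < V_ov = 1.01 V, the device is in the triode region.
I_D = k_n [V_ov · V_DS − ½ V_DS²] = 1 × [1.01 × 0.744 − 0.5 × 0.744²] = 0.474 mA.

Triode; I_D = 0.474 mA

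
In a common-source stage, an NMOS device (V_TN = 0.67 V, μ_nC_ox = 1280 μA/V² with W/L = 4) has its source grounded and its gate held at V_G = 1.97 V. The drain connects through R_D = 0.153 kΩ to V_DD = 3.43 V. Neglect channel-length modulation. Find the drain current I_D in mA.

I_D = 4.33 mA

V_GS = V_G = 1.97 V, so V_ov = 1.97 − 0.67 = 1.3 V.
k_n = μ_nC_ox · (W/L) = 5.12 mA/V².
Assume saturation: I_D = ½ k_n V_ov² = 0.5 × 5.12 × 1.3² = 4.33 mA, giving V_DS = V_DD − I_D R_D = 3.43 − 4.33 × 0.153 = 2.77 V.
V_DS = 2.77 V ≥ V_ov = 1.3 V, confirming saturation.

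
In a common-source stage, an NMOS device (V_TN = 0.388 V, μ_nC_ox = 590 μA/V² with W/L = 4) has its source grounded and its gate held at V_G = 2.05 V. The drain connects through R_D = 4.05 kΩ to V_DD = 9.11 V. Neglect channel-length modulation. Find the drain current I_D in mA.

V_GS = V_G = 2.05 V, so V_ov = 2.05 − 0.388 = 1.66 V.
k_n = μ_nC_ox · (W/L) = 2.36 mA/V².
Assume saturation: I_D = ½ k_n V_ov² = 0.5 × 2.36 × 1.66² = 3.26 mA, giving V_DS = V_DD − I_D R_D = 9.11 − 3.26 × 4.05 = -4.09 V.
But -4.09 V < V_ov = 1.66 V, so the device is actually in triode.
In triode I_D = k_n[V_ov V_DS − ½ V_DS²] and I_D = (V_DD − V_DS)/R_D. Equating: 4.78 V_DS² − 16.89 V_DS + 9.11 = 0, giving V_DS = 0.664 V (the root below V_ov).
I_D = (9.11 − 0.664) / 4.05 = 2.09 mA.

I_D = 2.09 mA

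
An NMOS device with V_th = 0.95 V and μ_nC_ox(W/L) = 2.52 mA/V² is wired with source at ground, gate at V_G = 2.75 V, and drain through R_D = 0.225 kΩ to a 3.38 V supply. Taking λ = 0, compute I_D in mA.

V_GS = V_G = 2.75 V, so V_ov = 2.75 − 0.95 = 1.8 V.
Assume saturation: I_D = ½ k_n V_ov² = 0.5 × 2.52 × 1.8² = 4.08 mA, giving V_DS = V_DD − I_D R_D = 3.38 − 4.08 × 0.225 = 2.46 V.
V_DS = 2.46 V ≥ V_ov = 1.8 V, confirming saturation.

I_D = 4.08 mA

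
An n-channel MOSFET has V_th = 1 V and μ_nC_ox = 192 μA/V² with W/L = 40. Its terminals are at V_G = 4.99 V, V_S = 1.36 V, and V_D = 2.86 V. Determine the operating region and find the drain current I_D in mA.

Triode; I_D = 21.7 mA

V_GS = V_G − V_S = 4.99 − 1.36 = 3.63 V; V_DS = V_D − V_S = 2.86 − 1.36 = 1.5 V.
k_n = μ_nC_ox · (W/L) = 7.68 mA/V².
V_ov = V_GS − V_th = 3.63 − 1 = 2.63 V.
Since V_DS = 1.5 V < V_ov = 2.63 V, the device is in the triode region.
I_D = k_n [V_ov · V_DS − ½ V_DS²] = 7.68 × [2.63 × 1.5 − 0.5 × 1.5²] = 21.7 mA.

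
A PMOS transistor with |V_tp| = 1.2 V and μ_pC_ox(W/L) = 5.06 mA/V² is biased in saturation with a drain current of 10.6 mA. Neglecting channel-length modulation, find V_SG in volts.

In saturation I_D = ½ k_p (V_SG − |V_tp|)², so V_SG − |V_tp| = √(2 I_D / k_p) = √(2 × 10.6 / 5.06) = 2.05 V.
V_SG = 1.2 + 2.05 = 3.25 V.

V_SG = 3.25 V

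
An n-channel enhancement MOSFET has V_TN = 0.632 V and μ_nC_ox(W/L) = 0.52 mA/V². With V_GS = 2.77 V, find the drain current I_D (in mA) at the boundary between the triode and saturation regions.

At the boundary V_DS = V_ov = V_GS − V_TN = 2.77 − 0.632 = 2.14 V.
I_D = ½ k_n V_ov² = 0.5 × 0.52 × 2.14² = 1.19 mA.

I_D = 1.19 mA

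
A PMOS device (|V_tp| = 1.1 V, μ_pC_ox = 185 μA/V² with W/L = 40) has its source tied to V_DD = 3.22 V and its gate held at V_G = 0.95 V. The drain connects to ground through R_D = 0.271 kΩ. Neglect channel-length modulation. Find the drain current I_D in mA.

I_D = 5.06 mA

V_SG = V_DD − V_G = 3.22 − 0.95 = 2.27 V, so V_ov = 2.27 − 1.1 = 1.17 V.
k_p = μ_pC_ox · (W/L) = 7.4 mA/V².
Assume saturation: I_D = ½ k_p V_ov² = 0.5 × 7.4 × 1.17² = 5.06 mA, giving V_SD = V_DD − I_D R_D = 3.22 − 5.06 × 0.271 = 1.85 V.
V_SD = 1.85 V ≥ V_ov = 1.17 V, confirming saturation.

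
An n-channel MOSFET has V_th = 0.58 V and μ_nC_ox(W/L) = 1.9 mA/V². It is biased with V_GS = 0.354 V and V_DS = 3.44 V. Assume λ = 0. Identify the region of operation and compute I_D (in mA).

Cutoff; I_D = 0 mA

V_GS = 0.354 V < V_th = 0.58 V, so the transistor is in cutoff.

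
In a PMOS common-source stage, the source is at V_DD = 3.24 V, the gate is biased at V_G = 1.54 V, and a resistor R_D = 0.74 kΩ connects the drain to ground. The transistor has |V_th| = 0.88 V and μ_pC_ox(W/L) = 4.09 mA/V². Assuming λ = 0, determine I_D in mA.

I_D = 1.38 mA

V_SG = V_DD − V_G = 3.24 − 1.54 = 1.7 V, so V_ov = 1.7 − 0.88 = 0.82 V.
Assume saturation: I_D = ½ k_p V_ov² = 0.5 × 4.09 × 0.82² = 1.38 mA, giving V_SD = V_DD − I_D R_D = 3.24 − 1.38 × 0.74 = 2.22 V.
V_SD = 2.22 V ≥ V_ov = 0.82 V, confirming saturation.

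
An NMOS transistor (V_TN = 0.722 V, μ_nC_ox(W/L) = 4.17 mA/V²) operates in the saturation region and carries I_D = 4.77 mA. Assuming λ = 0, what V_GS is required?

V_GS = 2.23 V

In saturation I_D = ½ k_n (V_GS − V_TN)², so V_GS − V_TN = √(2 I_D / k_n) = √(2 × 4.77 / 4.17) = 1.51 V.
V_GS = 0.722 + 1.51 = 2.23 V.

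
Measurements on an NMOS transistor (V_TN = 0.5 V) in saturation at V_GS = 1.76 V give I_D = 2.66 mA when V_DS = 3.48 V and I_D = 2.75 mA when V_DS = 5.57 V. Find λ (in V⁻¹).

λ = 0.0172 V⁻¹

With V_GS fixed, I_D ∝ (1 + λ V_DS) in saturation, so I_D2/I_D1 = (1 + λ V_DS2)/(1 + λ V_DS1).
2.75/2.66 = 1.034 = (1 + 5.57 λ)/(1 + 3.48 λ).
Solving: λ (I_D1 V_DS2 − I_D2 V_DS1) = I_D2 − I_D1, so λ = (2.75 − 2.66) / (2.66 × 5.57 − 2.75 × 3.48) = 0.09 / 5.25 = 0.0172 V⁻¹.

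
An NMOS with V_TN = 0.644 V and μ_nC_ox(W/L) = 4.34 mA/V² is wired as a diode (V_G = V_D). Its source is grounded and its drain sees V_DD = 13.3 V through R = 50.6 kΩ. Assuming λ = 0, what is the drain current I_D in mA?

I_D = 0.243 mA

With gate tied to drain, V_GS = V_DS ≥ V_GS − V_TN, so the device is in saturation.
KCL at the drain: ½ k_n (V_GS − V_TN)² = (V_DD − V_GS)/R.
Let x = V_GS − 0.644. Then 110 x² + x − 12.66 = 0, giving x = 0.335 V (positive root), so V_GS = 0.979 V.
I_D = (V_DD − V_GS)/R = (13.3 − 0.979) / 50.6 = 0.243 mA.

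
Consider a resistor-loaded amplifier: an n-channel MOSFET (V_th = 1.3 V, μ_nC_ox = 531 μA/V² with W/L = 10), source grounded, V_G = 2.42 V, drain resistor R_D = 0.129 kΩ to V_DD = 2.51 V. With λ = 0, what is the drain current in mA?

I_D = 3.33 mA

V_GS = V_G = 2.42 V, so V_ov = 2.42 − 1.3 = 1.12 V.
k_n = μ_nC_ox · (W/L) = 5.31 mA/V².
Assume saturation: I_D = ½ k_n V_ov² = 0.5 × 5.31 × 1.12² = 3.33 mA, giving V_DS = V_DD − I_D R_D = 2.51 − 3.33 × 0.129 = 2.08 V.
V_DS = 2.08 V ≥ V_ov = 1.12 V, confirming saturation.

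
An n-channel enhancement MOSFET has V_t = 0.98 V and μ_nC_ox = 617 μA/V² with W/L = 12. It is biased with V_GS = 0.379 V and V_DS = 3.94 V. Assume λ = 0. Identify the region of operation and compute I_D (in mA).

Cutoff; I_D = 0 mA

V_GS = 0.379 V < V_t = 0.98 V, so the transistor is in cutoff.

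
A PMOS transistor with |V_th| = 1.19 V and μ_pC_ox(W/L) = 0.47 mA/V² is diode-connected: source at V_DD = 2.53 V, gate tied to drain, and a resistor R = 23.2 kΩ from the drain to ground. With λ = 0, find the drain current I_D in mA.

With gate tied to drain, V_SG = V_SD ≥ V_SG − |V_th|, so the device is in saturation.
KCL at the drain: ½ k_p (V_SG − |V_th|)² = (V_DD − V_SG)/R.
Let x = V_SG − 1.19. Then 5.45 x² + x − 1.34 = 0, giving x = 0.412 V (positive root), so V_SG = 1.6 V.
I_D = (V_DD − V_SG)/R = (2.53 − 1.6) / 23.2 = 0.04 mA.

I_D = 0.0400 mA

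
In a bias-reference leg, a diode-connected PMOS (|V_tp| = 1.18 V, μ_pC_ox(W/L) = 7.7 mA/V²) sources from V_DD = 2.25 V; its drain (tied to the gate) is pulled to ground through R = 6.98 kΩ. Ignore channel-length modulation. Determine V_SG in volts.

V_SG = 1.36 V

With gate tied to drain, V_SG = V_SD ≥ V_SG − |V_tp|, so the device is in saturation.
KCL at the drain: ½ k_p (V_SG − |V_tp|)² = (V_DD − V_SG)/R.
Let x = V_SG − 1.18. Then 26.9 x² + x − 1.07 = 0, giving x = 0.182 V (positive root), so V_SG = 1.36 V.
I_D = (V_DD − V_SG)/R = (2.25 − 1.36) / 6.98 = 0.127 mA.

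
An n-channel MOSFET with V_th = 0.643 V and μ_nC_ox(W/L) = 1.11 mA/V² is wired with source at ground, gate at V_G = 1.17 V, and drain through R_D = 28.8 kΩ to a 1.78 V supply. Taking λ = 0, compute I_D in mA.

I_D = 0.0580 mA

V_GS = V_G = 1.17 V, so V_ov = 1.17 − 0.643 = 0.527 V.
Assume saturation: I_D = ½ k_n V_ov² = 0.5 × 1.11 × 0.527² = 0.154 mA, giving V_DS = V_DD − I_D R_D = 1.78 − 0.154 × 28.8 = -2.66 V.
But -2.66 V < V_ov = 0.527 V, so the device is actually in triode.
In triode I_D = k_n[V_ov V_DS − ½ V_DS²] and I_D = (V_DD − V_DS)/R_D. Equating: 16 V_DS² − 17.85 V_DS + 1.78 = 0, giving V_DS = 0.111 V (the root below V_ov).
I_D = (1.78 − 0.111) / 28.8 = 0.058 mA.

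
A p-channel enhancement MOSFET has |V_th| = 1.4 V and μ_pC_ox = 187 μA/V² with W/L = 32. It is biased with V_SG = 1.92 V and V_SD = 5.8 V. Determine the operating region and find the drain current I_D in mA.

Saturation; I_D = 0.809 mA

k_p = μ_pC_ox · (W/L) = 5.984 mA/V².
V_ov = V_SG − |V_th| = 1.92 − 1.4 = 0.52 V.
Since V_SD = 5.8 V ≥ V_ov = 0.52 V, the device is in saturation.
I_D = ½ k_p V_ov² = 0.5 × 5.984 × 0.52² = 0.809 mA.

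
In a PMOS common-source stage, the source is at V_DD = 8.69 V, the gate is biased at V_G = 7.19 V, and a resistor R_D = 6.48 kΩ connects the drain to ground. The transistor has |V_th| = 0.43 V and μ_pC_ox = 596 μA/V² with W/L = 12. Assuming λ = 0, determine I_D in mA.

I_D = 1.31 mA

V_SG = V_DD − V_G = 8.69 − 7.19 = 1.5 V, so V_ov = 1.5 − 0.43 = 1.07 V.
k_p = μ_pC_ox · (W/L) = 7.152 mA/V².
Assume saturation: I_D = ½ k_p V_ov² = 0.5 × 7.152 × 1.07² = 4.09 mA, giving V_SD = V_DD − I_D R_D = 8.69 − 4.09 × 6.48 = -17.8 V.
But -17.8 V < V_ov = 1.07 V, so the device is actually in triode.
In triode I_D = k_p[V_ov V_SD − ½ V_SD²] and I_D = (V_DD − V_SD)/R_D. Equating: 23.2 V_SD² − 50.59 V_SD + 8.69 = 0, giving V_SD = 0.188 V (the root below V_ov).
I_D = (8.69 − 0.188) / 6.48 = 1.31 mA.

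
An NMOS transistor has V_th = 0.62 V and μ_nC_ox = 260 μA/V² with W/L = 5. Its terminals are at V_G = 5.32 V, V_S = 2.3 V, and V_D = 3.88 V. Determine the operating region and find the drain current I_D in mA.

Triode; I_D = 3.31 mA

V_GS = V_G − V_S = 5.32 − 2.3 = 3.02 V; V_DS = V_D − V_S = 3.88 − 2.3 = 1.58 V.
k_n = μ_nC_ox · (W/L) = 1.3 mA/V².
V_ov = V_GS − V_th = 3.02 − 0.62 = 2.4 V.
Since V_DS = 1.58 V < V_ov = 2.4 V, the device is in the triode region.
I_D = k_n [V_ov · V_DS − ½ V_DS²] = 1.3 × [2.4 × 1.58 − 0.5 × 1.58²] = 3.31 mA.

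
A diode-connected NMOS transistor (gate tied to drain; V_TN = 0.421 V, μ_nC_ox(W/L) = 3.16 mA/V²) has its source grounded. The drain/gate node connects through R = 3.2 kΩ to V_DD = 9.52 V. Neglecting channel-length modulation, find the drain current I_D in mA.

I_D = 2.45 mA

With gate tied to drain, V_GS = V_DS ≥ V_GS − V_TN, so the device is in saturation.
KCL at the drain: ½ k_n (V_GS − V_TN)² = (V_DD − V_GS)/R.
Let x = V_GS − 0.421. Then 5.06 x² + x − 9.099 = 0, giving x = 1.25 V (positive root), so V_GS = 1.67 V.
I_D = (V_DD − V_GS)/R = (9.52 − 1.67) / 3.2 = 2.45 mA.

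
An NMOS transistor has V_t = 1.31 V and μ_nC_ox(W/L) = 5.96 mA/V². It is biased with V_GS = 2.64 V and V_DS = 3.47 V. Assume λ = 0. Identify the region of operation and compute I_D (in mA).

Saturation; I_D = 5.27 mA

V_ov = V_GS − V_t = 2.64 − 1.31 = 1.33 V.
Since V_DS = 3.47 V ≥ V_ov = 1.33 V, the device is in saturation.
I_D = ½ k_n V_ov² = 0.5 × 5.96 × 1.33² = 5.27 mA.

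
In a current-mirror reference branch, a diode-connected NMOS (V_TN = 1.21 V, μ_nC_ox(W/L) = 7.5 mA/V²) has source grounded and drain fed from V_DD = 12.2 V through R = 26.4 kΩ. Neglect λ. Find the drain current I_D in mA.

I_D = 0.404 mA

With gate tied to drain, V_GS = V_DS ≥ V_GS − V_TN, so the device is in saturation.
KCL at the drain: ½ k_n (V_GS − V_TN)² = (V_DD − V_GS)/R.
Let x = V_GS − 1.21. Then 99 x² + x − 10.99 = 0, giving x = 0.328 V (positive root), so V_GS = 1.54 V.
I_D = (V_DD − V_GS)/R = (12.2 − 1.54) / 26.4 = 0.404 mA.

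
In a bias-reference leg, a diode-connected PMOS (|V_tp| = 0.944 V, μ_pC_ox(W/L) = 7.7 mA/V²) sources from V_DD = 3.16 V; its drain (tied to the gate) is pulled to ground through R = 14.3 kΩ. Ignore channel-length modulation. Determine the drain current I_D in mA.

With gate tied to drain, V_SG = V_SD ≥ V_SG − |V_tp|, so the device is in saturation.
KCL at the drain: ½ k_p (V_SG − |V_tp|)² = (V_DD − V_SG)/R.
Let x = V_SG − 0.944. Then 55.1 x² + x − 2.216 = 0, giving x = 0.192 V (positive root), so V_SG = 1.14 V.
I_D = (V_DD − V_SG)/R = (3.16 − 1.14) / 14.3 = 0.142 mA.

I_D = 0.142 mA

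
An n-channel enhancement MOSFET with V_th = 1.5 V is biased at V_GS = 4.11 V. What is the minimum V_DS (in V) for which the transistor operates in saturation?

V_DS,sat = 2.61 V

The boundary between triode and saturation is V_DS = V_GS − V_th = V_ov.
V_ov = 4.11 − 1.5 = 2.61 V.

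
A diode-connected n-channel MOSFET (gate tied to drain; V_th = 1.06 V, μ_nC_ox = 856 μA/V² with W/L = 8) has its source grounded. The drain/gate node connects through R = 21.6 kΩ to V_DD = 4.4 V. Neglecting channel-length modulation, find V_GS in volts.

With gate tied to drain, V_GS = V_DS ≥ V_GS − V_th, so the device is in saturation.
k_n = μ_nC_ox · (W/L) = 6.848 mA/V².
KCL at the drain: ½ k_n (V_GS − V_th)² = (V_DD − V_GS)/R.
Let x = V_GS − 1.06. Then 74 x² + x − 3.34 = 0, giving x = 0.206 V (positive root), so V_GS = 1.27 V.
I_D = (V_DD − V_GS)/R = (4.4 − 1.27) / 21.6 = 0.145 mA.

V_GS = 1.27 V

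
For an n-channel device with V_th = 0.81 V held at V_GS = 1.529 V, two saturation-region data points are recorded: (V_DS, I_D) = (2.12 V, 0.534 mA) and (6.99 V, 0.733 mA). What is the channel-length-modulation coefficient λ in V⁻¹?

With V_GS fixed, I_D ∝ (1 + λ V_DS) in saturation, so I_D2/I_D1 = (1 + λ V_DS2)/(1 + λ V_DS1).
0.733/0.534 = 1.373 = (1 + 6.99 λ)/(1 + 2.12 λ).
Solving: λ (I_D1 V_DS2 − I_D2 V_DS1) = I_D2 − I_D1, so λ = (0.733 − 0.534) / (0.534 × 6.99 − 0.733 × 2.12) = 0.199 / 2.18 = 0.0913 V⁻¹.

λ = 0.0913 V⁻¹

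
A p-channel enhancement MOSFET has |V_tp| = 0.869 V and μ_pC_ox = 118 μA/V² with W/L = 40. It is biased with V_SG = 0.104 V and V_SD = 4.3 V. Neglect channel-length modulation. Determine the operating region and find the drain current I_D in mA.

V_SG = 0.104 V < |V_tp| = 0.869 V, so the transistor is in cutoff.

Cutoff; I_D = 0 mA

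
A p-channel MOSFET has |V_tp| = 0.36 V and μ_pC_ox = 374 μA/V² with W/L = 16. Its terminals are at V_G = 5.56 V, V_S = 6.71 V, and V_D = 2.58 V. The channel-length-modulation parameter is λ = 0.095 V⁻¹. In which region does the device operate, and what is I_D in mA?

Saturation; I_D = 2.60 mA

V_SG = V_S − V_G = 6.71 − 5.56 = 1.15 V; V_SD = V_S − V_D = 6.71 − 2.58 = 4.13 V.
k_p = μ_pC_ox · (W/L) = 5.984 mA/V².
V_ov = V_SG − |V_tp| = 1.15 − 0.36 = 0.79 V.
Since V_SD = 4.13 V ≥ V_ov = 0.79 V, the device is in saturation.
I_D = ½ k_p V_ov² (1 + λ V_SD) = 0.5 × 5.984 × 0.79² × (1 + 0.095 × 4.13) = 2.6 mA.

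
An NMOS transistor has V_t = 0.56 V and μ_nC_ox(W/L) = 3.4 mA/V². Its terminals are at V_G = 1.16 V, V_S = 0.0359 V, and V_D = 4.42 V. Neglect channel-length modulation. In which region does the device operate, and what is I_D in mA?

Saturation; I_D = 0.541 mA

V_GS = V_G − V_S = 1.16 − 0.0359 = 1.12 V; V_DS = V_D − V_S = 4.42 − 0.0359 = 4.38 V.
V_ov = V_GS − V_t = 1.12 − 0.56 = 0.564 V.
Since V_DS = 4.38 V ≥ V_ov = 0.564 V, the device is in saturation.
I_D = ½ k_n V_ov² = 0.5 × 3.4 × 0.564² = 0.541 mA.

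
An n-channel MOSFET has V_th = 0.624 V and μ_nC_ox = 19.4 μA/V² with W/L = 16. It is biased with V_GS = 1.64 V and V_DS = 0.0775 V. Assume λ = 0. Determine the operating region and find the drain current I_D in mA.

k_n = μ_nC_ox · (W/L) = 0.3104 mA/V².
V_ov = V_GS − V_th = 1.64 − 0.624 = 1.02 V.
Since V_DS = 0.0775 V < V_ov = 1.02 V, the device is in the triode region.
I_D = k_n [V_ov · V_DS − ½ V_DS²] = 0.3104 × [1.02 × 0.0775 − 0.5 × 0.0775²] = 0.0235 mA.

Triode; I_D = 0.0235 mA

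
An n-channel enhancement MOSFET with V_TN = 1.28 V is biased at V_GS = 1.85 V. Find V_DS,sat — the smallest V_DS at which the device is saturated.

V_DS,sat = 0.570 V

The boundary between triode and saturation is V_DS = V_GS − V_TN = V_ov.
V_ov = 1.85 − 1.28 = 0.57 V.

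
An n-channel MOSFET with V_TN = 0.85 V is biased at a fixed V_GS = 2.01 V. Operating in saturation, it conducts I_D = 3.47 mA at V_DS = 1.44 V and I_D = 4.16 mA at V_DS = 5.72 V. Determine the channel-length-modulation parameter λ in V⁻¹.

With V_GS fixed, I_D ∝ (1 + λ V_DS) in saturation, so I_D2/I_D1 = (1 + λ V_DS2)/(1 + λ V_DS1).
4.16/3.47 = 1.199 = (1 + 5.72 λ)/(1 + 1.44 λ).
Solving: λ (I_D1 V_DS2 − I_D2 V_DS1) = I_D2 − I_D1, so λ = (4.16 − 3.47) / (3.47 × 5.72 − 4.16 × 1.44) = 0.69 / 13.9 = 0.0498 V⁻¹.

λ = 0.0498 V⁻¹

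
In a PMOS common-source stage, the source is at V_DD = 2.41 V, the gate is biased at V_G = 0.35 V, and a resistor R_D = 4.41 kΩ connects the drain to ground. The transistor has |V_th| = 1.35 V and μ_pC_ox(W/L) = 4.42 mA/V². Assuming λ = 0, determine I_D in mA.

I_D = 0.505 mA

V_SG = V_DD − V_G = 2.41 − 0.35 = 2.06 V, so V_ov = 2.06 − 1.35 = 0.71 V.
Assume saturation: I_D = ½ k_p V_ov² = 0.5 × 4.42 × 0.71² = 1.11 mA, giving V_SD = V_DD − I_D R_D = 2.41 − 1.11 × 4.41 = -2.5 V.
But -2.5 V < V_ov = 0.71 V, so the device is actually in triode.
In triode I_D = k_p[V_ov V_SD − ½ V_SD²] and I_D = (V_DD − V_SD)/R_D. Equating: 9.75 V_SD² − 14.84 V_SD + 2.41 = 0, giving V_SD = 0.185 V (the root below V_ov).
I_D = (2.41 − 0.185) / 4.41 = 0.505 mA.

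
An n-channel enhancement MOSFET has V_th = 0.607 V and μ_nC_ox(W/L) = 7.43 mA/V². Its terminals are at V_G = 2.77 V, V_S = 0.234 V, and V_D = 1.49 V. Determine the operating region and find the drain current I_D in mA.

Triode; I_D = 12.1 mA

V_GS = V_G − V_S = 2.77 − 0.234 = 2.54 V; V_DS = V_D − V_S = 1.49 − 0.234 = 1.26 V.
V_ov = V_GS − V_th = 2.54 − 0.607 = 1.93 V.
Since V_DS = 1.26 V < V_ov = 1.93 V, the device is in the triode region.
I_D = k_n [V_ov · V_DS − ½ V_DS²] = 7.43 × [1.93 × 1.26 − 0.5 × 1.26²] = 12.1 mA.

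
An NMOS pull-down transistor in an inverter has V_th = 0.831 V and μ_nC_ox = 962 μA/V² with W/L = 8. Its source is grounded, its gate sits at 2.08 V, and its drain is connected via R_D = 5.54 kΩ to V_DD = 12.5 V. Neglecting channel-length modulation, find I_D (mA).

V_GS = V_G = 2.08 V, so V_ov = 2.08 − 0.831 = 1.25 V.
k_n = μ_nC_ox · (W/L) = 7.696 mA/V².
Assume saturation: I_D = ½ k_n V_ov² = 0.5 × 7.696 × 1.25² = 6 mA, giving V_DS = V_DD − I_D R_D = 12.5 − 6 × 5.54 = -20.8 V.
But -20.8 V < V_ov = 1.25 V, so the device is actually in triode.
In triode I_D = k_n[V_ov V_DS − ½ V_DS²] and I_D = (V_DD − V_DS)/R_D. Equating: 21.3 V_DS² − 54.25 V_DS + 12.5 = 0, giving V_DS = 0.256 V (the root below V_ov).
I_D = (12.5 − 0.256) / 5.54 = 2.21 mA.

I_D = 2.21 mA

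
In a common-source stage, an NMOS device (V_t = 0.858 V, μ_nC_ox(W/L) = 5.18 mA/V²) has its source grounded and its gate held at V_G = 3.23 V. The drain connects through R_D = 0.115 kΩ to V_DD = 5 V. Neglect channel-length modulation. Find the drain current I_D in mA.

I_D = 14.6 mA

V_GS = V_G = 3.23 V, so V_ov = 3.23 − 0.858 = 2.37 V.
Assume saturation: I_D = ½ k_n V_ov² = 0.5 × 5.18 × 2.37² = 14.6 mA, giving V_DS = V_DD − I_D R_D = 5 − 14.6 × 0.115 = 3.32 V.
V_DS = 3.32 V ≥ V_ov = 2.37 V, confirming saturation.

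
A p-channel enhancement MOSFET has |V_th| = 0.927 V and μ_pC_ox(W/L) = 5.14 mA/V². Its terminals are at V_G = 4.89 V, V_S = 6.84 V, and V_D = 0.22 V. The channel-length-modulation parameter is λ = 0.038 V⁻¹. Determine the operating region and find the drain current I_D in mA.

Saturation; I_D = 3.37 mA

V_SG = V_S − V_G = 6.84 − 4.89 = 1.95 V; V_SD = V_S − V_D = 6.84 − 0.22 = 6.62 V.
V_ov = V_SG − |V_th| = 1.95 − 0.927 = 1.02 V.
Since V_SD = 6.62 V ≥ V_ov = 1.02 V, the device is in saturation.
I_D = ½ k_p V_ov² (1 + λ V_SD) = 0.5 × 5.14 × 1.02² × (1 + 0.038 × 6.62) = 3.37 mA.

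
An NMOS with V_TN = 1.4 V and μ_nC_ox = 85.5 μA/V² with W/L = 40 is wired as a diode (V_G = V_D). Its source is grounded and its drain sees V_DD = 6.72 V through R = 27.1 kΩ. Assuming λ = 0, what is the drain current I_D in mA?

I_D = 0.184 mA

With gate tied to drain, V_GS = V_DS ≥ V_GS − V_TN, so the device is in saturation.
k_n = μ_nC_ox · (W/L) = 3.42 mA/V².
KCL at the drain: ½ k_n (V_GS − V_TN)² = (V_DD − V_GS)/R.
Let x = V_GS − 1.4. Then 46.3 x² + x − 5.32 = 0, giving x = 0.328 V (positive root), so V_GS = 1.73 V.
I_D = (V_DD − V_GS)/R = (6.72 − 1.73) / 27.1 = 0.184 mA.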